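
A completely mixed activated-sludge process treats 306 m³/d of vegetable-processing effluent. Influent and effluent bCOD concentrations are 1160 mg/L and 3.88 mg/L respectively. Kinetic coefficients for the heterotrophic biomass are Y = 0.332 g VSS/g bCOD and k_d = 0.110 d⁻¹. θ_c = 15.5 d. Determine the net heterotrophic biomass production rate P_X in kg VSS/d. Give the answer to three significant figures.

P_X ≈ 43.4 kg VSS/d

Observed yield with endogenous decay: Y_obs = Y / (1 + k_d·θ_c) = 0.332 / (1 + 0.110 × 15.5) = 0.332 / 2.705 = 0.1227 g VSS/g bCOD.
Mass of bCOD removed per day: Q(S₀ − S) = 306 × 1156 g/m³ = 353.8 kg/d.
P_X = Y_obs · Q(S₀ − S) = 0.1227 × 353.8 = 43.42 kg VSS/d.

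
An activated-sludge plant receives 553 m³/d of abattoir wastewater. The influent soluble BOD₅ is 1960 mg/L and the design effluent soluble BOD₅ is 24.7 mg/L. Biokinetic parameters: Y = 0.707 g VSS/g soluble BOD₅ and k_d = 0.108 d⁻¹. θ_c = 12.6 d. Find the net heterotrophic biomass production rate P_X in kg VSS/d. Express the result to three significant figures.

P_X ≈ 321 kg VSS/d

Observed yield with endogenous decay: Y_obs = Y / (1 + k_d·θ_c) = 0.707 / (1 + 0.108 × 12.6) = 0.707 / 2.361 = 0.2995 g VSS/g soluble BOD₅.
Substrate removed = Q·(S₀ − S) = 553 m³/d × (1960 − 24.7) g/m³ = 1.07×10^6 g/d = 1070 kg/d.
P_X = Y_obs · Q(S₀ − S) = 0.2995 × 1070 = 320.5 kg VSS/d.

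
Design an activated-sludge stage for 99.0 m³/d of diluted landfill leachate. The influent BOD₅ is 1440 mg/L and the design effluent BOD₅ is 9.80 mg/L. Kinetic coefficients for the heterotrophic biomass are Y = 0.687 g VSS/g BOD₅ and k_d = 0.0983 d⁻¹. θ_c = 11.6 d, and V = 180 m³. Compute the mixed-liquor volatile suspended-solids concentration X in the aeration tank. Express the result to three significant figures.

From V·X·(1 + k_d·θ_c) = Y·Q·(S₀ − S)·θ_c: X = 0.687 × 99.0 × (1440 − 9.80) × 11.6 / [180 × (1 + 0.0983 × 11.6)] = 2929 mg/L.

X ≈ 2930 mg/L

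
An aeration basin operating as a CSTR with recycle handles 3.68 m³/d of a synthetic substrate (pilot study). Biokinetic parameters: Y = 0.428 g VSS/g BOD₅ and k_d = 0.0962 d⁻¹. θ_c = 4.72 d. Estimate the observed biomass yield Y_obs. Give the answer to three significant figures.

Y_obs ≈ 0.294 g VSS/g BOD₅

Correct the yield for decay: Y_obs = Y/(1 + k_d θ_c) = 0.428 / (1 + 0.0962 × 4.72) = 0.428 / 1.454 = 0.2943.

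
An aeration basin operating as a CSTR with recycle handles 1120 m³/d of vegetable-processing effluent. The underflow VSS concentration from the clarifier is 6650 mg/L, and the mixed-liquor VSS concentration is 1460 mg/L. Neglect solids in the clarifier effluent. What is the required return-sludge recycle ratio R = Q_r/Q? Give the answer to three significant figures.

Solids balance on the clarifier gives (1+R)X = R·X_r, so R = X/(X_r − X) = 1460 / (6650 − 1460) = 0.2813.

R ≈ 0.281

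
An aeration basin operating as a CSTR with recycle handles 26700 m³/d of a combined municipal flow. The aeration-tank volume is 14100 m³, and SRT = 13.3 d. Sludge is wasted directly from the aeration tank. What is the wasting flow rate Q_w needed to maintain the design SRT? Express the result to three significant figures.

Q_w ≈ 1060 m³/d

With mixed-liquor wasting, θ_c = V/Q_w, so Q_w = V/θ_c = 14100/13.3 = 1060 m³/d.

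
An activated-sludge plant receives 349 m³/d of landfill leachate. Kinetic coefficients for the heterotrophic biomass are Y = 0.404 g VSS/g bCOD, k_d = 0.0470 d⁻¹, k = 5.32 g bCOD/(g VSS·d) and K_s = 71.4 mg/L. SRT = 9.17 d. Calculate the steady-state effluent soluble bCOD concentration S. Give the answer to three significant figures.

Effluent substrate depends only on kinetics and SRT: S = K_s(1 + k_d θ_c) / [θ_c(Yk − k_d) − 1] = 71.4 × (1 + 0.0470 × 9.17) / [9.17 × (0.404 × 5.32 − 0.0470) − 1] = 102.2 / 18.28 = 5.590 mg/L.

S ≈ 5.59 mg/L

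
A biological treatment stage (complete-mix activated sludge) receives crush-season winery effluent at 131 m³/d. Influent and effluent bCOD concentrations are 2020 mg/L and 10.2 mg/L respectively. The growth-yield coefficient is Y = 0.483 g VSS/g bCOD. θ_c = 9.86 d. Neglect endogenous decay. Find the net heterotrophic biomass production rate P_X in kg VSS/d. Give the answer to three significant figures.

P_X ≈ 127 kg VSS/d

No decay correction is needed, so Y_obs = Y = 0.483.
Q·(S₀ − S) = 131 × (2020 − 10.2) × 10⁻³ = 263.3 kg/d removed.
Biomass produced: P_X = Y_obs·Q·ΔS = 0.4830 × 263.3 ≈ 127.2 kg VSS/d.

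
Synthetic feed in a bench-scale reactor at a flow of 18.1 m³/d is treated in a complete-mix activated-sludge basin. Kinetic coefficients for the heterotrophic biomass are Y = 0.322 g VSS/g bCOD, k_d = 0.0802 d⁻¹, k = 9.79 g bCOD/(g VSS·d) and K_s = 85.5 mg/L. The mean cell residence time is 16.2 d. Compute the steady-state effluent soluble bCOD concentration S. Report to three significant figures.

S ≈ 4.03 mg/L

From the Monod/SRT balance for a CMAS, S = K_s·(1+k_d θ_c)/[θ_c·(Y k − k_d) − 1] = 85.5 × (1 + 0.0802 × 16.2) / [16.2 × (0.322 × 9.79 − 0.0802) − 1] = 196.6 / 48.77 = 4.031 mg/L.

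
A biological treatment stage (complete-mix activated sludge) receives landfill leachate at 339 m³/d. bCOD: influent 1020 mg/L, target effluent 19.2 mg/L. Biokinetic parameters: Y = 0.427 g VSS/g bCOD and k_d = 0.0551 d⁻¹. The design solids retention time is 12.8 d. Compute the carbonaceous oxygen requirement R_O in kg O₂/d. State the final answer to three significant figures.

Y_obs = Y / (1 + k_d θ_c) = 0.427 / (1 + 0.0551 × 12.8) = 0.427 / 1.705 = 0.2504.
Q·(S₀ − S) = 339 × (1020 − 19.2) × 10⁻³ = 339.3 kg/d removed.
Biomass synthesised: P_X = Y_obs × 339.3 = 84.95 kg VSS/d.
Carbonaceous O₂ demand = substrate oxidised − cell-mass equivalent = 339.3 − 1.42 × 84.95 = 218.6 kg O₂/d.

R_O ≈ 219 kg O₂/d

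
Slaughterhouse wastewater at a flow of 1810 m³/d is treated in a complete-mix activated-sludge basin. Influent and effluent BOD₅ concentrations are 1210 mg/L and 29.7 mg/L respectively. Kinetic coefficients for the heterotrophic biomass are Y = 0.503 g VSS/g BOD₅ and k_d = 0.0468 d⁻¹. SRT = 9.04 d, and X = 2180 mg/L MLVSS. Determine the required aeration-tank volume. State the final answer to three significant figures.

V ≈ 3130 m³

Rearranging the biomass balance for a CMAS with decay, V = Y·Q·ΔS·θ_c / [X·(1+k_d θ_c)] = 0.503 × 1810 × (1210 − 29.7) × 9.04 / [2180 × (1 + 0.0468 × 9.04)] = 9.71×10^6 / 3102 = 3131 m³.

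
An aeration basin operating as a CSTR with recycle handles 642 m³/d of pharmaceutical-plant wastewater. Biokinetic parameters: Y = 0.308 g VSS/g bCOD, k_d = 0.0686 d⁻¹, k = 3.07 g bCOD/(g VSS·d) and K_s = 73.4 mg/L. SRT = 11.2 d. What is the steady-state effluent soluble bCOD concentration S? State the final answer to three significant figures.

From the Monod/SRT balance for a CMAS, S = K_s·(1+k_d θ_c)/[θ_c·(Y k − k_d) − 1] = 73.4 × (1 + 0.0686 × 11.2) / [11.2 × (0.308 × 3.07 − 0.0686) − 1] = 129.8 / 8.822 = 14.71 mg/L.

S ≈ 14.7 mg/L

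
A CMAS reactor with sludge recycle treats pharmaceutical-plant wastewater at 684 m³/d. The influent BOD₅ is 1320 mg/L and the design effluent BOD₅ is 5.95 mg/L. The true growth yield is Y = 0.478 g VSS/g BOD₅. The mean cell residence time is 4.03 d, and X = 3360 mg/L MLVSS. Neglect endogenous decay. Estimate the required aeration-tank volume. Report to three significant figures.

Biomass mass balance (decay neglected): V·X = Y·Q·(S₀ − S)·θ_c, so V = 0.478 × 684 × (1320 − 5.95) × 4.03 / 3360 = 515.3 m³.

V ≈ 515 m³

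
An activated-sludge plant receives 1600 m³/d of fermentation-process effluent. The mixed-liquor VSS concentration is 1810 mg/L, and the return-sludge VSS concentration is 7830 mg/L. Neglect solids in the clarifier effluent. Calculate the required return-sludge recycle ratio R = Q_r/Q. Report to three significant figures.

Mass balance around the secondary clarifier (neglecting effluent solids): R = X / (X_r − X) = 1810 / (7830 − 1810) = 0.3007.

R ≈ 0.301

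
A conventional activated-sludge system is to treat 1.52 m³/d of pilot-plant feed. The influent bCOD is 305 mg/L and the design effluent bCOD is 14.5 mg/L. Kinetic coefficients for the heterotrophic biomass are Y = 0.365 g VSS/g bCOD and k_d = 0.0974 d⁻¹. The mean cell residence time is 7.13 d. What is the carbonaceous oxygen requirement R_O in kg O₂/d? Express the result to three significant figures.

The observed yield is Y_obs = Y/(1 + k_d·θ_c) = 0.365 / (1 + 0.0974 × 7.13) = 0.365 / 1.694 = 0.2154 g VSS per g bCOD removed.
Substrate removed = Q·(S₀ − S) = 1.52 m³/d × (305 − 14.5) g/m³ = 4.42×10^2 g/d = 0.4416 kg/d.
P_X = Y_obs·Q·(S₀ − S) = 0.2154 × 0.4416 = 0.09512 kg VSS/d.
R_O = Q·(S₀ − S) − 1.42·P_X = 0.4416 − 1.42 × 0.09512 = 0.3065 kg O₂/d.

R_O ≈ 0.306 kg O₂/d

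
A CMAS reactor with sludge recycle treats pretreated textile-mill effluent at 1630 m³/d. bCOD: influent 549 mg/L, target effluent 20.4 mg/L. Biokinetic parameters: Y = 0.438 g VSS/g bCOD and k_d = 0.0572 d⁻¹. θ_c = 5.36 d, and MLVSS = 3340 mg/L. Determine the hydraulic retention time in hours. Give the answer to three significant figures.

From the SRT design equation V = Y Q (S₀−S) θ_c / [X (1 + k_d θ_c)] = 0.438 × 1630 × (549 − 20.4) × 5.36 / [3340 × (1 + 0.0572 × 5.36)] = 2.02×10^6 / 4364 = 463.5 m³.
Hydraulic retention time τ = V/Q = 463.5 / 1630 = 0.2844 d = 6.825 h.

τ ≈ 6.82 h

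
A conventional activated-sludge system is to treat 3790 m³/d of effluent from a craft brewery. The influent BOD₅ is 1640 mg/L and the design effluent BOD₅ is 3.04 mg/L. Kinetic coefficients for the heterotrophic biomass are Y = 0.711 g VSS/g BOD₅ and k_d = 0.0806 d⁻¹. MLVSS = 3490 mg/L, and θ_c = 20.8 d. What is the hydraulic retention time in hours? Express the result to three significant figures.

Rearranging the biomass balance for a CMAS with decay, V = Y·Q·ΔS·θ_c / [X·(1+k_d θ_c)] = 0.711 × 3790 × (1640 − 3.04) × 20.8 / [3490 × (1 + 0.0806 × 20.8)] = 9.18×10^7 / 9341 = 9822 m³.
τ = V/Q = 9822/3790 = 2.592 d, or 62.20 h.

τ ≈ 62.2 h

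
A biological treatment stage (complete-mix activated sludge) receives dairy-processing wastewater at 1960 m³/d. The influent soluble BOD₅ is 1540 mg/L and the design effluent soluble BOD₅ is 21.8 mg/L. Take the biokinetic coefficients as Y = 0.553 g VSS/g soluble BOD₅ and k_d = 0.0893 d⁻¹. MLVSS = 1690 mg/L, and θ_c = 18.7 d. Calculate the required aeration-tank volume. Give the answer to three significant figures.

From the SRT design equation V = Y Q (S₀−S) θ_c / [X (1 + k_d θ_c)] = 0.553 × 1960 × (1540 − 21.8) × 18.7 / [1690 × (1 + 0.0893 × 18.7)] = 3.08×10^7 / 4512 = 6820 m³.

V ≈ 6820 m³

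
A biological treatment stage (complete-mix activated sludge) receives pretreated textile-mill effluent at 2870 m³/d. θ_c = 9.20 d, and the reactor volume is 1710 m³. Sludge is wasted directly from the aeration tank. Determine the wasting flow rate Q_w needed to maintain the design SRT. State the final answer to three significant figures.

Wasting from the aeration tank: Q_w = V / θ_c = 1710 / 9.20 = 185.9 m³/d.

Q_w ≈ 186 m³/d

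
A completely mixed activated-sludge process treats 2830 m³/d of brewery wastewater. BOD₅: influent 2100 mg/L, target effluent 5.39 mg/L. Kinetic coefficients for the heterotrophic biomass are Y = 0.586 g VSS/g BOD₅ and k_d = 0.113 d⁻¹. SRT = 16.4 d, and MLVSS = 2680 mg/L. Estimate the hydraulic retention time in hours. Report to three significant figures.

τ ≈ 63.2 h

Steady-state biomass mass balance: V·X·(1 + k_d·θ_c) = Y·Q·(S₀ − S)·θ_c, so V = 0.586 × 2830 × (2100 − 5.39) × 16.4 / [2680 × (1 + 0.113 × 16.4)] = 5.7×10^7 / 7647 = 7450 m³.
Hydraulic retention time τ = V/Q = 7450 / 2830 = 2.633 d = 63.18 h.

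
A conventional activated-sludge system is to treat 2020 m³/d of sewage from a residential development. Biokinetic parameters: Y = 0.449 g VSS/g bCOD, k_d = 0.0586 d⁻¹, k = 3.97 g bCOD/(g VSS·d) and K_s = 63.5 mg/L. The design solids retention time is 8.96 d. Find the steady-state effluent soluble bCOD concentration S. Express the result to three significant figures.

Effluent substrate depends only on kinetics and SRT: S = K_s(1 + k_d θ_c) / [θ_c(Yk − k_d) − 1] = 63.5 × (1 + 0.0586 × 8.96) / [8.96 × (0.449 × 3.97 − 0.0586) − 1] = 96.84 / 14.45 = 6.703 mg/L.

S ≈ 6.70 mg/L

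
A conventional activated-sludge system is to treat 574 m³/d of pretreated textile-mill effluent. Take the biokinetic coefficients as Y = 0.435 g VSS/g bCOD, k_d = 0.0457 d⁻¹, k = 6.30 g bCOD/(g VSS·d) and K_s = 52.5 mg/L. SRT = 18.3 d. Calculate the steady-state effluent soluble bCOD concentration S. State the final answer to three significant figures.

From the Monod/SRT balance for a CMAS, S = K_s·(1+k_d θ_c)/[θ_c·(Y k − k_d) − 1] = 52.5 × (1 + 0.0457 × 18.3) / [18.3 × (0.435 × 6.30 − 0.0457) − 1] = 96.41 / 48.31 = 1.995 mg/L.

S ≈ 2.00 mg/L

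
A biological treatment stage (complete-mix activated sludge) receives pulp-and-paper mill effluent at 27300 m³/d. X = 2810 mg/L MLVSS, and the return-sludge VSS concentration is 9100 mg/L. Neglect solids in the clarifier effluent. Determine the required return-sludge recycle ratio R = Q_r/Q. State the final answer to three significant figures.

Mass balance around the secondary clarifier (neglecting effluent solids): R = X / (X_r − X) = 2810 / (9100 − 2810) = 0.4467.

R ≈ 0.447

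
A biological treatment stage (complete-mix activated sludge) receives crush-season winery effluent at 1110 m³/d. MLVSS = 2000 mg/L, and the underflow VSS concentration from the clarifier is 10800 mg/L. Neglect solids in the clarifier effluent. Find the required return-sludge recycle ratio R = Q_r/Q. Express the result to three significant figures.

R ≈ 0.227

R = Q_r/Q = X/(X_r − X) = 2000 / (10800 − 2000) = 0.2273.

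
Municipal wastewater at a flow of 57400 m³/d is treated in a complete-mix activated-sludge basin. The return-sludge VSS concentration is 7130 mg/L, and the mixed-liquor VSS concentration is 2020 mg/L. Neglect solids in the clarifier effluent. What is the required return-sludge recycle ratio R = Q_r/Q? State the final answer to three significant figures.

Mass balance around the secondary clarifier (neglecting effluent solids): R = X / (X_r − X) = 2020 / (7130 − 2020) = 0.3953.

R ≈ 0.395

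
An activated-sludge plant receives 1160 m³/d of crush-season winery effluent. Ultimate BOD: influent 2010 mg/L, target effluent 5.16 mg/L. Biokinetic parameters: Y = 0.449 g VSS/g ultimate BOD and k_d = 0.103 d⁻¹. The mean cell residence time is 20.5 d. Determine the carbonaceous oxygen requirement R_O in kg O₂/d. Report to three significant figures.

Y_obs = Y / (1 + k_d θ_c) = 0.449 / (1 + 0.103 × 20.5) = 0.449 / 3.111 = 0.1443.
ΔS = 2010 − 5.16 = 2005 mg/L, so the substrate removal rate is 1160 × 2005/1000 = 2326 kg ultimate BOD/d.
P_X = Y_obs·Q·(S₀ − S) = 0.1443 × 2326 = 335.6 kg VSS/d.
Carbonaceous O₂ demand = substrate oxidised − cell-mass equivalent = 2326 − 1.42 × 335.6 = 1849 kg O₂/d.

R_O ≈ 1850 kg O₂/d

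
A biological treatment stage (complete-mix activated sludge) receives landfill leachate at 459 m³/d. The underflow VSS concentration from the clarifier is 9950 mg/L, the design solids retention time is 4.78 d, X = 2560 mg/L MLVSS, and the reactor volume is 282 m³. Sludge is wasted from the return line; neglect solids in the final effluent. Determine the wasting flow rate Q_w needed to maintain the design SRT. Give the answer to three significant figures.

Q_w = (V·X)/(θ_c X_r) = 282.0 × 2560 / (4.78 × 9950) = 15.18 m³/d.

Q_w ≈ 15.2 m³/d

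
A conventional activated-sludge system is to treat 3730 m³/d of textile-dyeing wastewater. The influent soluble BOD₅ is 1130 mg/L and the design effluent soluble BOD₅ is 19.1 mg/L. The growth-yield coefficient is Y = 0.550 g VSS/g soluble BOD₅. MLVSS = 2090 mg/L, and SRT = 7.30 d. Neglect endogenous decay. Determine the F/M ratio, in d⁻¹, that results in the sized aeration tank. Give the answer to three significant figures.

F/M ≈ 0.253 d⁻¹

V·X = Y·Q·ΔS·θ_c gives V = 0.550 × 3730 × (1130 − 19.1) × 7.30 / 2090 = 7960 m³.
F/M = applied load / biomass = Q·S₀/(V·X) = 3730 × 1130 / (7960 × 2090) = 0.2533 d⁻¹.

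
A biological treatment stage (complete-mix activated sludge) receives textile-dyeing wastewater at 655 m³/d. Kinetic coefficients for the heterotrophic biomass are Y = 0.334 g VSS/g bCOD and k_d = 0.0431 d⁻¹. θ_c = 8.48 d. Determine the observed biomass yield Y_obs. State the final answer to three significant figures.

Y_obs ≈ 0.245 g VSS/g bCOD

Y_obs = Y / (1 + k_d θ_c) = 0.334 / (1 + 0.0431 × 8.48) = 0.334 / 1.365 = 0.2446.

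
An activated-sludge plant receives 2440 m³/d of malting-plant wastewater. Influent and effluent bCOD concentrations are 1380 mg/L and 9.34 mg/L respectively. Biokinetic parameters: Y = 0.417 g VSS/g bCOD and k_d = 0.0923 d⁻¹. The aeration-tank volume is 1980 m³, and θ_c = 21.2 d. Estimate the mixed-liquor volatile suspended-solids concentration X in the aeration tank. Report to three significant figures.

Solving the biomass balance for X: X = Y Q (S₀−S) θ_c / [V (1+k_d θ_c)] = 0.417 × 2440 × (1380 − 9.34) × 21.2 / [1980 × (1 + 0.0923 × 21.2)] = 5050 mg/L.

X ≈ 5050 mg/L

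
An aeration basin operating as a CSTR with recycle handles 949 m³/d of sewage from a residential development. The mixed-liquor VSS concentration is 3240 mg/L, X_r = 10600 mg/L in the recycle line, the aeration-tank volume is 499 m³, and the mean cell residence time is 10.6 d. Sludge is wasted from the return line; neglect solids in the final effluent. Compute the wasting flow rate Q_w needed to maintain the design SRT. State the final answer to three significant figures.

Wasting from the return line (neglecting effluent solids): Q_w = V·X / (θ_c·X_r) = 499.0 × 3240 / (10.6 × 10600) = 14.39 m³/d.

Q_w ≈ 14.4 m³/d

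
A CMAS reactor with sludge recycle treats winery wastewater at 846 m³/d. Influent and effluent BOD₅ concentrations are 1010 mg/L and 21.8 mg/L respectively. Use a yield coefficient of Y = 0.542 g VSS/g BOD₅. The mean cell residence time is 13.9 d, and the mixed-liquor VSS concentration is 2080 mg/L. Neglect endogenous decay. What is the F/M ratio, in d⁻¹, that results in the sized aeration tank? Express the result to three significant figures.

With k_d = 0 the design equation reduces to V = Y Q (S₀−S) θ_c / X = 0.542 × 846 × (1010 − 21.8) × 13.9 / 2080 = 3028 m³.
F/M = applied load / biomass = Q·S₀/(V·X) = 846 × 1010 / (3028 × 2080) = 0.1357 d⁻¹.

F/M ≈ 0.136 d⁻¹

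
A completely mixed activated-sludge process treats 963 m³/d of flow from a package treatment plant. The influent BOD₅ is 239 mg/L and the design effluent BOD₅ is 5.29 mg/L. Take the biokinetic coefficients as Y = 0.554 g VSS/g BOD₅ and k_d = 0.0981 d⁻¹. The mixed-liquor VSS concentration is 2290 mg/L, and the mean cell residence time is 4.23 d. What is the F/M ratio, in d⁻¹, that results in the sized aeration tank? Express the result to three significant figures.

Steady-state biomass mass balance: V·X·(1 + k_d·θ_c) = Y·Q·(S₀ − S)·θ_c, so V = 0.554 × 963 × (239 − 5.29) × 4.23 / [2290 × (1 + 0.0981 × 4.23)] = 5.27×10^5 / 3240 = 162.8 m³.
Food-to-microorganism ratio F/M = Q S₀ / (V X) = 963 × 239 / (162.8 × 2290) = 0.6175 d⁻¹.

F/M ≈ 0.617 d⁻¹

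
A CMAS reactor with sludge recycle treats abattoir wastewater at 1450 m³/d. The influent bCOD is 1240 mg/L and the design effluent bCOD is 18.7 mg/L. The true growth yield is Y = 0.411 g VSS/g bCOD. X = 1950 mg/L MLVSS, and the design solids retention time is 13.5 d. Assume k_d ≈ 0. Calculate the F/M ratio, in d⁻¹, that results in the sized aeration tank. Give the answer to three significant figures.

F/M ≈ 0.183 d⁻¹

With k_d = 0 the design equation reduces to V = Y Q (S₀−S) θ_c / X = 0.411 × 1450 × (1240 − 18.7) × 13.5 / 1950 = 5039 m³.
Food-to-microorganism ratio F/M = Q S₀ / (V X) = 1450 × 1240 / (5039 × 1950) = 0.1830 d⁻¹.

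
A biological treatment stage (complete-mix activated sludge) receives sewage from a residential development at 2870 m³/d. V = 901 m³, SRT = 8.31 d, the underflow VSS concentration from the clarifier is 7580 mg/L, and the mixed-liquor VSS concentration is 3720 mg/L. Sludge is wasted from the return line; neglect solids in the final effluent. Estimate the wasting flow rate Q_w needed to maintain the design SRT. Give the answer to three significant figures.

Wasting from the return line (neglecting effluent solids): Q_w = V·X / (θ_c·X_r) = 901.0 × 3720 / (8.31 × 7580) = 53.21 m³/d.

Q_w ≈ 53.2 m³/d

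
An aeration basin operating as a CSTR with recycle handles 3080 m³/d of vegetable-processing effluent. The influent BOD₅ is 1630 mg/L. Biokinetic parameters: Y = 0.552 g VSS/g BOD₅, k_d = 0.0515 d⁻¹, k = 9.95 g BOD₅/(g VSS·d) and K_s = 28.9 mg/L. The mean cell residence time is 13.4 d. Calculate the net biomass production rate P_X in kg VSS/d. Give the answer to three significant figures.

P_X ≈ 1640 kg VSS/d

From the Monod/SRT balance for a CMAS, S = K_s·(1+k_d θ_c)/[θ_c·(Y k − k_d) − 1] = 28.9 × (1 + 0.0515 × 13.4) / [13.4 × (0.552 × 9.95 − 0.0515) − 1] = 48.84 / 71.91 = 0.6793 mg/L.
Observed yield with endogenous decay: Y_obs = Y / (1 + k_d·θ_c) = 0.552 / (1 + 0.0515 × 13.4) = 0.552 / 1.690 = 0.3266 g VSS/g BOD₅.
Q·(S₀ − S) = 3080 × (1630 − 0.679) × 10⁻³ = 5018 kg/d removed.
Biomass produced: P_X = Y_obs·Q·ΔS = 0.3266 × 5018 ≈ 1639 kg VSS/d.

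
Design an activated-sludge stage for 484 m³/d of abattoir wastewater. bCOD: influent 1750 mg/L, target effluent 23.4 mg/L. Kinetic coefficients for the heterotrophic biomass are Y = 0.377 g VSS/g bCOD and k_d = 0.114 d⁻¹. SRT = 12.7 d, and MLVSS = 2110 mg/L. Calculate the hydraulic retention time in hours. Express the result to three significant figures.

τ ≈ 38.4 h

Steady-state biomass mass balance: V·X·(1 + k_d·θ_c) = Y·Q·(S₀ − S)·θ_c, so V = 0.377 × 484 × (1750 − 23.4) × 12.7 / [2110 × (1 + 0.114 × 12.7)] = 4×10^6 / 5165 = 774.7 m³.
HRT = V/Q = 774.7 m³ / 484 m³·d⁻¹ = 1.601 d × 24 = 38.41 h.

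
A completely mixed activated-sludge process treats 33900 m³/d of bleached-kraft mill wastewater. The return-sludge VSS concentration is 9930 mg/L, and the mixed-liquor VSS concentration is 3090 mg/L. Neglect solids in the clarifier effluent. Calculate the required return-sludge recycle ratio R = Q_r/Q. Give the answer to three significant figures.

R ≈ 0.452

Solids balance on the clarifier gives (1+R)X = R·X_r, so R = X/(X_r − X) = 3090 / (9930 − 3090) = 0.4518.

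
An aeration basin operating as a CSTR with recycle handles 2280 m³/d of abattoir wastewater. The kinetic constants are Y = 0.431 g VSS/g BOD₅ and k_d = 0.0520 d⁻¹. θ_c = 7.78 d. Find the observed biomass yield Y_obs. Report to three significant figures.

Y_obs ≈ 0.307 g VSS/g BOD₅

Correct the yield for decay: Y_obs = Y/(1 + k_d θ_c) = 0.431 / (1 + 0.0520 × 7.78) = 0.431 / 1.405 = 0.3069.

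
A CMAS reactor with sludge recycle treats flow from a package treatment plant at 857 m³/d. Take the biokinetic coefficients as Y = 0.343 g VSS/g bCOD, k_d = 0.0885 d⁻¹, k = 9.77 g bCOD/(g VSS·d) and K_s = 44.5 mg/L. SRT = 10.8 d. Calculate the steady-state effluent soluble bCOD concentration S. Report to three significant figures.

For a completely mixed reactor with recycle the Lawrence–McCarty relation gives S = K_s·(1 + k_d·θ_c) / [θ_c·(Y·k − k_d) − 1] = 44.5 × (1 + 0.0885 × 10.8) / [10.8 × (0.343 × 9.77 − 0.0885) − 1] = 87.03 / 34.24 = 2.542 mg/L.

S ≈ 2.54 mg/L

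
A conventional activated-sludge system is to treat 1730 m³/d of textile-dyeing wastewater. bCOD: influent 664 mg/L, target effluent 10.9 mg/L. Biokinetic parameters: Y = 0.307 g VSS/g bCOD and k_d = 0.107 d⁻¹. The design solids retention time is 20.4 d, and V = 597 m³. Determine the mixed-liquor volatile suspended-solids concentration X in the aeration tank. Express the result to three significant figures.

X ≈ 3720 mg/L

Solving the biomass balance for X: X = Y Q (S₀−S) θ_c / [V (1+k_d θ_c)] = 0.307 × 1730 × (664 − 10.9) × 20.4 / [597 × (1 + 0.107 × 20.4)] = 3724 mg/L.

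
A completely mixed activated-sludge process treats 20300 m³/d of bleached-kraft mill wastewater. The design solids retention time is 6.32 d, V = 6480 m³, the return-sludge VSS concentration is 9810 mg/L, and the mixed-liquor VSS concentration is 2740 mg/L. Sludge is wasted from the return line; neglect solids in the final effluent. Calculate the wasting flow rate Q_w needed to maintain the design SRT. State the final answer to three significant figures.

θ_c = V·X/(Q_w·X_r) when wasting from the recycle, so Q_w = V·X/(θ_c·X_r) = 6480 × 2740 / (6.32 × 9810) = 286.4 m³/d.

Q_w ≈ 286 m³/d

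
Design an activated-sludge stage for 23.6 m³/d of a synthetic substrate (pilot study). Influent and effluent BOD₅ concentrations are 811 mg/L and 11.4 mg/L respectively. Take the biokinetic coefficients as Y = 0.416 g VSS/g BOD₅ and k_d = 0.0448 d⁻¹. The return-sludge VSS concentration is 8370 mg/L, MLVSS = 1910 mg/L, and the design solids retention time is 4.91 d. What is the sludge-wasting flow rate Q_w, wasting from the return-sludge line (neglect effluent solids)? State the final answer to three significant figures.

Q_w ≈ 0.769 m³/d

Steady-state biomass mass balance: V·X·(1 + k_d·θ_c) = Y·Q·(S₀ − S)·θ_c, so V = 0.416 × 23.6 × (811 − 11.4) × 4.91 / [1910 × (1 + 0.0448 × 4.91)] = 3.85×10^4 / 2330 = 16.54 m³.
Wasting from the return line (neglecting effluent solids): Q_w = V·X / (θ_c·X_r) = 16.54 × 1910 / (4.91 × 8370) = 0.7688 m³/d.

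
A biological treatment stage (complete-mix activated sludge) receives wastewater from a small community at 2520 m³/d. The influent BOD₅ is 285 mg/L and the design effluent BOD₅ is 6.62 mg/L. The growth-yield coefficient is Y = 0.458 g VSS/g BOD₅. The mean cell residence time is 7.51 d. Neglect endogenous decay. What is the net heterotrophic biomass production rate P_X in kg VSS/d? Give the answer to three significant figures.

P_X ≈ 321 kg VSS/d

No decay correction is needed, so Y_obs = Y = 0.458.
ΔS = 285 − 6.62 = 278.4 mg/L, so the substrate removal rate is 2520 × 278.4/1000 = 701.5 kg BOD₅/d.
Net biomass production P_X = Y_obs × Q·(S₀ − S) = 0.4580 × 701.5 = 321.3 kg VSS/d.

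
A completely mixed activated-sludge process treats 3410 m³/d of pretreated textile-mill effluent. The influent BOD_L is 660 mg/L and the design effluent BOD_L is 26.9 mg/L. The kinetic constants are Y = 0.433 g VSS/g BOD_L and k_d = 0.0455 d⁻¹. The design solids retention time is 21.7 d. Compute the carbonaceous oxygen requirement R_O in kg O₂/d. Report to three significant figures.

R_O ≈ 1490 kg O₂/d

Y_obs = Y / (1 + k_d θ_c) = 0.433 / (1 + 0.0455 × 21.7) = 0.433 / 1.987 = 0.2179.
Q·(S₀ − S) = 3410 × (660 − 26.9) × 10⁻³ = 2159 kg/d removed.
Net sludge production P_X = 0.2179 × 2159 = 470.4 kg VSS/d.
Carbonaceous O₂ demand = substrate oxidised − cell-mass equivalent = 2159 − 1.42 × 470.4 = 1491 kg O₂/d.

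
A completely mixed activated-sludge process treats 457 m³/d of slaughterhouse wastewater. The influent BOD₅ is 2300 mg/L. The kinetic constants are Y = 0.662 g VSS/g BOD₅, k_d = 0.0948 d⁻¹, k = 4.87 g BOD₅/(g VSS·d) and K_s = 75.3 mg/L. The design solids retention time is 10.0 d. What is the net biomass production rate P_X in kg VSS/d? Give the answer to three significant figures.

For a completely mixed reactor with recycle the Lawrence–McCarty relation gives S = K_s·(1 + k_d·θ_c) / [θ_c·(Y·k − k_d) − 1] = 75.3 × (1 + 0.0948 × 10.0) / [10.0 × (0.662 × 4.87 − 0.0948) − 1] = 146.7 / 30.29 = 4.842 mg/L.
The observed yield is Y_obs = Y/(1 + k_d·θ_c) = 0.662 / (1 + 0.0948 × 10.0) = 0.662 / 1.948 = 0.3398 g VSS per g BOD₅ removed.
Q·(S₀ − S) = 457 × (2300 − 4.84) × 10⁻³ = 1049 kg/d removed.
Net biomass production P_X = Y_obs × Q·(S₀ − S) = 0.3398 × 1049 = 356.4 kg VSS/d.

P_X ≈ 356 kg VSS/d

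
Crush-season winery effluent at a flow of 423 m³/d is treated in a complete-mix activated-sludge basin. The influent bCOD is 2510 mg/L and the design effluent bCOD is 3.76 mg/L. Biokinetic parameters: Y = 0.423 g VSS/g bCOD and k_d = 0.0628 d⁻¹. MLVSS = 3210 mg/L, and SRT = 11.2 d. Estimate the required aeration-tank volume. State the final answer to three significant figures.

Rearranging the biomass balance for a CMAS with decay, V = Y·Q·ΔS·θ_c / [X·(1+k_d θ_c)] = 0.423 × 423 × (2510 − 3.76) × 11.2 / [3210 × (1 + 0.0628 × 11.2)] = 5.02×10^6 / 5468 = 918.6 m³.

V ≈ 919 m³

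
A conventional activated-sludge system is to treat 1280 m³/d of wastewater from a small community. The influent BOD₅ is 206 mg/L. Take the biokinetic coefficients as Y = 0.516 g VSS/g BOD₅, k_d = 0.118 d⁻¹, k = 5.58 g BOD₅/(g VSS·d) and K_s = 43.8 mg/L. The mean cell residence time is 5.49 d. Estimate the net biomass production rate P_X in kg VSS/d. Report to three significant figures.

P_X ≈ 80.5 kg VSS/d

For a completely mixed reactor with recycle the Lawrence–McCarty relation gives S = K_s·(1 + k_d·θ_c) / [θ_c·(Y·k − k_d) − 1] = 43.8 × (1 + 0.118 × 5.49) / [5.49 × (0.516 × 5.58 − 0.118) − 1] = 72.17 / 14.16 = 5.097 mg/L.
Y_obs = Y / (1 + k_d θ_c) = 0.516 / (1 + 0.118 × 5.49) = 0.516 / 1.648 = 0.3131.
ΔS = 206 − 5.10 = 200.9 mg/L, so the substrate removal rate is 1280 × 200.9/1000 = 257.2 kg BOD₅/d.
Biomass produced: P_X = Y_obs·Q·ΔS = 0.3131 × 257.2 ≈ 80.52 kg VSS/d.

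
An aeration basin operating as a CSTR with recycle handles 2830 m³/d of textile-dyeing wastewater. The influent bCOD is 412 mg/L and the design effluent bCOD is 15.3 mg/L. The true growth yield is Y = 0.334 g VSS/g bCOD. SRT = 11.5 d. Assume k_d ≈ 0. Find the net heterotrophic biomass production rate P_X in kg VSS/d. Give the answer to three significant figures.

Since k_d ≈ 0, Y_obs = Y = 0.334 g VSS/g bCOD.
ΔS = 412 − 15.3 = 396.7 mg/L, so the substrate removal rate is 2830 × 396.7/1000 = 1123 kg bCOD/d.
P_X = Y_obs · Q(S₀ − S) = 0.3340 × 1123 = 375.0 kg VSS/d.

P_X ≈ 375 kg VSS/d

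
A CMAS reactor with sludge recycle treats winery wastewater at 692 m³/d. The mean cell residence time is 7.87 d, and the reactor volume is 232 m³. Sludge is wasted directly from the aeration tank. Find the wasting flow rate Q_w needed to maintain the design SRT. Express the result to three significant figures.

With mixed-liquor wasting, θ_c = V/Q_w, so Q_w = V/θ_c = 232.0/7.87 = 29.48 m³/d.

Q_w ≈ 29.5 m³/d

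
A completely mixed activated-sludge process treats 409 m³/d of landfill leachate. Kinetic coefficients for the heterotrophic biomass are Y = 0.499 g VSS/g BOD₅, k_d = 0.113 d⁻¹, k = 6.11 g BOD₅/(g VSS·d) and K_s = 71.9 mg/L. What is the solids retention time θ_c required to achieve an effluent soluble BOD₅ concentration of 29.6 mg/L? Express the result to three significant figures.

θ_c ≈ 1.29 d

From 1/θ_c = Y·k·S/(K_s + S) − k_d: Y·k·S/(K_s+S) = 0.499 × 6.11 × 29.6 / (71.9 + 29.6) = 0.8891 d⁻¹.
θ_c = 1/(μ − k_d) = 1/(0.8891 − 0.113) = 1/0.7761 = 1.288 d.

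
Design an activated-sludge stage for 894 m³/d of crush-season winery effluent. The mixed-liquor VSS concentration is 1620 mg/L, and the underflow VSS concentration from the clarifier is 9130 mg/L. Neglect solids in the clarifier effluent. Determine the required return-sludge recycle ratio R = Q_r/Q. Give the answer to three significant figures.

R ≈ 0.216

R = Q_r/Q = X/(X_r − X) = 1620 / (9130 − 1620) = 0.2157.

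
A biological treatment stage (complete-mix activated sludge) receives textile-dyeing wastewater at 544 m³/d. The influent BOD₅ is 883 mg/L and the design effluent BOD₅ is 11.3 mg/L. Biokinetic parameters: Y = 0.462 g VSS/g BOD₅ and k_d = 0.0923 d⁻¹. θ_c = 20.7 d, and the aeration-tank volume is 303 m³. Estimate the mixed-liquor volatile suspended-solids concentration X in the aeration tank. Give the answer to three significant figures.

X = Y·Q·ΔS·θ_c / [V·(1 + k_d θ_c)] = 0.462 × 544 × (883 − 11.3) × 20.7 / [303 × (1 + 0.0923 × 20.7)] = 5142 mg/L.

X ≈ 5140 mg/L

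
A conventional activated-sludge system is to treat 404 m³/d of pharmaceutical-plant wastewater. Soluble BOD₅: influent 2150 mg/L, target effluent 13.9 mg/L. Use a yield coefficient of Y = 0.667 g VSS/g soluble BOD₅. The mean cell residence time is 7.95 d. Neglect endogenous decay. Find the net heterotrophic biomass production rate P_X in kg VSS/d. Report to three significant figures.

P_X ≈ 576 kg VSS/d

No decay correction is needed, so Y_obs = Y = 0.667.
Q·(S₀ − S) = 404 × (2150 − 13.9) × 10⁻³ = 863.0 kg/d removed.
Biomass produced: P_X = Y_obs·Q·ΔS = 0.6670 × 863.0 ≈ 575.6 kg VSS/d.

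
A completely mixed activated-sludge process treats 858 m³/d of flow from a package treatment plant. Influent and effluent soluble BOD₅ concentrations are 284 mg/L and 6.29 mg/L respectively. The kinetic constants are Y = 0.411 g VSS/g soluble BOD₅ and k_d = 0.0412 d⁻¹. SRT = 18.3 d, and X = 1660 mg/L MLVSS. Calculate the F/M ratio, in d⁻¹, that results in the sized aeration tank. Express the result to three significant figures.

Steady-state biomass mass balance: V·X·(1 + k_d·θ_c) = Y·Q·(S₀ − S)·θ_c, so V = 0.411 × 858 × (284 − 6.29) × 18.3 / [1660 × (1 + 0.0412 × 18.3)] = 1.79×10^6 / 2912 = 615.5 m³.
F/M = Q·S₀ / (V·X) = 858 × 284 / (615.5 × 1660) = 0.2385 g soluble BOD₅·(g VSS·d)⁻¹.

F/M ≈ 0.238 d⁻¹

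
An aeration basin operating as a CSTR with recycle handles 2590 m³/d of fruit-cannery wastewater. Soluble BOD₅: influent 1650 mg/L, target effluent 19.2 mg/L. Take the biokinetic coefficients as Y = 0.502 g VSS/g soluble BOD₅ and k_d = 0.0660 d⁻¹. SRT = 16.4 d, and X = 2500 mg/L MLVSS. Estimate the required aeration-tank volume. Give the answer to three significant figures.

V ≈ 6680 m³

From the SRT design equation V = Y Q (S₀−S) θ_c / [X (1 + k_d θ_c)] = 0.502 × 2590 × (1650 − 19.2) × 16.4 / [2500 × (1 + 0.0660 × 16.4)] = 3.48×10^7 / 5206 = 6679 m³.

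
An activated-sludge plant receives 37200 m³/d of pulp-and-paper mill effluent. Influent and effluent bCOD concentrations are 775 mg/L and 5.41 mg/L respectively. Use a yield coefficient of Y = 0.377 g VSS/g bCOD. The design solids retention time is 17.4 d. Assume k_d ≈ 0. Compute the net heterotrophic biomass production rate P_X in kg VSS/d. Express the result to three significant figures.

No decay correction is needed, so Y_obs = Y = 0.377.
ΔS = 775 − 5.41 = 769.6 mg/L, so the substrate removal rate is 37200 × 769.6/1000 = 28629 kg bCOD/d.
P_X = Y_obs · Q(S₀ − S) = 0.3770 × 28629 = 10793 kg VSS/d.

P_X ≈ 10800 kg VSS/d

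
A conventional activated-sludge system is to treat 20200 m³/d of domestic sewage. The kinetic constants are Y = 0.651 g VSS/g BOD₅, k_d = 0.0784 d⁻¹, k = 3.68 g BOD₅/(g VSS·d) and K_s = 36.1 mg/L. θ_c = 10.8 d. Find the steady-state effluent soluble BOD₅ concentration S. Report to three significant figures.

S ≈ 2.77 mg/L

From the Monod/SRT balance for a CMAS, S = K_s·(1+k_d θ_c)/[θ_c·(Y k − k_d) − 1] = 36.1 × (1 + 0.0784 × 10.8) / [10.8 × (0.651 × 3.68 − 0.0784) − 1] = 66.67 / 24.03 = 2.775 mg/L.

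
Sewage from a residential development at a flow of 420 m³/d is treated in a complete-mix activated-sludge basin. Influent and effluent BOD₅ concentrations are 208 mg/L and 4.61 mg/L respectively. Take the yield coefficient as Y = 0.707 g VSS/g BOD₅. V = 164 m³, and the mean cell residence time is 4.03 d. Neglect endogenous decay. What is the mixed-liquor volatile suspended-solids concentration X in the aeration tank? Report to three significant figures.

X ≈ 1480 mg/L

X = Y·Q·ΔS·θ_c / V = 0.707 × 420 × (208 − 4.61) × 4.03 / 164 = 1484 mg/L.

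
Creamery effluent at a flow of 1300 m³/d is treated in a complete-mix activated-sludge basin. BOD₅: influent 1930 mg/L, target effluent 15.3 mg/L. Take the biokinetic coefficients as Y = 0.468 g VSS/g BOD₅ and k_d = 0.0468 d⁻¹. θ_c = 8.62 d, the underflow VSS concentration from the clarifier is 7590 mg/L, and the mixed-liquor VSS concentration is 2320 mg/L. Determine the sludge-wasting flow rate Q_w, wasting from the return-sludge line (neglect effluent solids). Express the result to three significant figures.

Q_w ≈ 109 m³/d

Rearranging the biomass balance for a CMAS with decay, V = Y·Q·ΔS·θ_c / [X·(1+k_d θ_c)] = 0.468 × 1300 × (1930 − 15.3) × 8.62 / [2320 × (1 + 0.0468 × 8.62)] = 1×10^7 / 3256 = 3084 m³.
θ_c = V·X/(Q_w·X_r) when wasting from the recycle, so Q_w = V·X/(θ_c·X_r) = 3084 × 2320 / (8.62 × 7590) = 109.4 m³/d.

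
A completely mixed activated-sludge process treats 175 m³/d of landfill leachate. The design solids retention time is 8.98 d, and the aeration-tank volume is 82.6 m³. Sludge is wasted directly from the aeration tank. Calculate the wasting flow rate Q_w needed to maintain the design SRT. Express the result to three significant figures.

Q_w ≈ 9.20 m³/d

Wasting from the aeration tank: Q_w = V / θ_c = 82.60 / 8.98 = 9.198 m³/d.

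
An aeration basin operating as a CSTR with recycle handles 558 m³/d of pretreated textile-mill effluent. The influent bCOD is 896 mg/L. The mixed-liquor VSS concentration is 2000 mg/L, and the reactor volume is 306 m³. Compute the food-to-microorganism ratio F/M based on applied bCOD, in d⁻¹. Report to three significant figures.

F/M ≈ 0.817 d⁻¹

F/M = Q·S₀ / (V·X) = 558 × 896 / (306.0 × 2000) = 0.8169 g bCOD·(g VSS·d)⁻¹.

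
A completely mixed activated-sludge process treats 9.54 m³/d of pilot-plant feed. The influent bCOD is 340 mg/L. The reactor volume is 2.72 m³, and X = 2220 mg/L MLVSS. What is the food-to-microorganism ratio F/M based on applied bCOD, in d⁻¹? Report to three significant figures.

F/M ≈ 0.537 d⁻¹

F/M = Q·S₀ / (V·X) = 9.54 × 340 / (2.720 × 2220) = 0.5372 g bCOD·(g VSS·d)⁻¹.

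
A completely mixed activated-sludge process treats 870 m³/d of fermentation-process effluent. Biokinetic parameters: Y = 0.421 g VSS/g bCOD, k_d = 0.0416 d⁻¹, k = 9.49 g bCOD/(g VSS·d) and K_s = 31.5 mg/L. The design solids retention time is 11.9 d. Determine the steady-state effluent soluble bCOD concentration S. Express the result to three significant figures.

For a completely mixed reactor with recycle the Lawrence–McCarty relation gives S = K_s·(1 + k_d·θ_c) / [θ_c·(Y·k − k_d) − 1] = 31.5 × (1 + 0.0416 × 11.9) / [11.9 × (0.421 × 9.49 − 0.0416) − 1] = 47.09 / 46.05 = 1.023 mg/L.

S ≈ 1.02 mg/L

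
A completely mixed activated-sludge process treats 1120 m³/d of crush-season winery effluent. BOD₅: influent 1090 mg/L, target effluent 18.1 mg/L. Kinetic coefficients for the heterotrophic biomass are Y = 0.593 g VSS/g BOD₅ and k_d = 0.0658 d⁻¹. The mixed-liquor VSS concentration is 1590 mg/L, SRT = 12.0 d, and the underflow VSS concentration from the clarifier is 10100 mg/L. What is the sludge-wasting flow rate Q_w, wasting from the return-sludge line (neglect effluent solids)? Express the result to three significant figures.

Q_w ≈ 39.4 m³/d

From the SRT design equation V = Y Q (S₀−S) θ_c / [X (1 + k_d θ_c)] = 0.593 × 1120 × (1090 − 18.1) × 12.0 / [1590 × (1 + 0.0658 × 12.0)] = 8.54×10^6 / 2845 = 3002 m³.
Wasting from the return line (neglecting effluent solids): Q_w = V·X / (θ_c·X_r) = 3002 × 1590 / (12.0 × 10100) = 39.39 m³/d.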